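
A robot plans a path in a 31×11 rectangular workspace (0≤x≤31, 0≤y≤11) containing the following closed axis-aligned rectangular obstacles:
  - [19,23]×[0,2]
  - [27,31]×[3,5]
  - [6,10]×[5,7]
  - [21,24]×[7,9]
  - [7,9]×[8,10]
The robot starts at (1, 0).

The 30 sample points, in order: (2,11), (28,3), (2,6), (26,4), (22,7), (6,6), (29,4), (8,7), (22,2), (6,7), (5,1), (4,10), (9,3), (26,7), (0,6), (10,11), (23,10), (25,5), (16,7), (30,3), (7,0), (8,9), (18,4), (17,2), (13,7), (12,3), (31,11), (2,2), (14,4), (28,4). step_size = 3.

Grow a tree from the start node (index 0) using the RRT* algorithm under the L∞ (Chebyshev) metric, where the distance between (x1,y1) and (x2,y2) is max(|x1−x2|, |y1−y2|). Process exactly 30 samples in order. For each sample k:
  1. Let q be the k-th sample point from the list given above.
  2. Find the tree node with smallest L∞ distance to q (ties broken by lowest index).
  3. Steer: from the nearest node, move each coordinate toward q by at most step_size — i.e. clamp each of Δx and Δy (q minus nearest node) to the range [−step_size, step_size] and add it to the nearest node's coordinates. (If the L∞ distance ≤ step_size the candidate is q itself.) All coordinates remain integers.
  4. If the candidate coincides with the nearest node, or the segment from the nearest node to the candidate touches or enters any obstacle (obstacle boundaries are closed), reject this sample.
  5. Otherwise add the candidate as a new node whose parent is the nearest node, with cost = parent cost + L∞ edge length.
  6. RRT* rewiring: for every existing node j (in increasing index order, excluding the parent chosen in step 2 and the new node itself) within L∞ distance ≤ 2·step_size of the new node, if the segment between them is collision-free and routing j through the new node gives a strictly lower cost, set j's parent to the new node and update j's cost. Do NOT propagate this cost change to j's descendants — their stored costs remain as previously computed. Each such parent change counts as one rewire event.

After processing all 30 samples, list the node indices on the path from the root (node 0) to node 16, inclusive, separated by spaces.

1. q=(2,11) nearest=0 d=11 new=(2,3) → add node 1 parent=0 cost=3
2. q=(28,3) nearest=1 d=26 new=(5,3) → add node 2 parent=1 cost=6
3. q=(2,6) nearest=1 d=3 new=(2,6) → add node 3 parent=1 cost=6
4. q=(26,4) nearest=2 d=21 new=(8,4) → add node 4 parent=2 cost=9
5. q=(22,7) nearest=4 d=14 new=(11,7) → blocked by [6,10]×[5,7], reject
6. q=(6,6) nearest=4 d=2 new=(6,6) → blocked by [6,10]×[5,7], reject
7. q=(29,4) nearest=4 d=21 new=(11,4) → add node 5 parent=4 cost=12
8. q=(8,7) nearest=4 d=3 new=(8,7) → blocked by [6,10]×[5,7], reject
9. q=(22,2) nearest=5 d=11 new=(14,2) → add node 6 parent=5 cost=15
10. q=(6,7) nearest=4 d=3 new=(6,7) → blocked by [6,10]×[5,7], reject
11. q=(5,1) nearest=2 d=2 new=(5,1) → add node 7 parent=2 cost=8
12. q=(4,10) nearest=3 d=4 new=(4,9) → add node 8 parent=3 cost=9
13. q=(9,3) nearest=4 d=1 new=(9,3) → add node 9 parent=4 cost=10
14. q=(26,7) nearest=6 d=12 new=(17,5) → add node 10 parent=6 cost=18
15. q=(0,6) nearest=3 d=2 new=(0,6) → add node 11 parent=3 cost=8
16. q=(10,11) nearest=8 d=6 new=(7,11) → add node 12 parent=8 cost=12
17. q=(23,10) nearest=10 d=6 new=(20,8) → add node 13 parent=10 cost=21
18. q=(25,5) nearest=13 d=5 new=(23,5) → blocked by [21,24]×[7,9], reject
19. q=(16,7) nearest=10 d=2 new=(16,7) → add node 14 parent=10 cost=20
20. q=(30,3) nearest=13 d=10 new=(23,5) → blocked by [21,24]×[7,9], reject
21. q=(7,0) nearest=7 d=2 new=(7,0) → add node 15 parent=7 cost=10
22. q=(8,9) nearest=12 d=2 new=(8,9) → blocked by [7,9]×[8,10], reject
23. q=(18,4) nearest=10 d=1 new=(18,4) → add node 16 parent=10 cost=19
24. q=(17,2) nearest=16 d=2 new=(17,2) → add node 17 parent=16 cost=21
25. q=(13,7) nearest=5 d=3 new=(13,7) → add node 18 parent=5 cost=15; rewire 14→18 (18<20); rewire 17→18 (20<21)
26. q=(12,3) nearest=5 d=1 new=(12,3) → add node 19 parent=5 cost=13; rewire 14→19 (17<18); rewire 17→19 (18<20)
27. q=(31,11) nearest=13 d=11 new=(23,11) → blocked by [21,24]×[7,9], reject
28. q=(2,2) nearest=1 d=1 new=(2,2) → add node 20 parent=1 cost=4; rewire 7→20 (7<8); rewire 15→20 (9<10)
29. q=(14,4) nearest=6 d=2 new=(14,4) → add node 21 parent=6 cost=17
30. q=(28,4) nearest=13 d=8 new=(23,5) → blocked by [21,24]×[7,9], reject

Path: 0 1 2 4 5 6 10 16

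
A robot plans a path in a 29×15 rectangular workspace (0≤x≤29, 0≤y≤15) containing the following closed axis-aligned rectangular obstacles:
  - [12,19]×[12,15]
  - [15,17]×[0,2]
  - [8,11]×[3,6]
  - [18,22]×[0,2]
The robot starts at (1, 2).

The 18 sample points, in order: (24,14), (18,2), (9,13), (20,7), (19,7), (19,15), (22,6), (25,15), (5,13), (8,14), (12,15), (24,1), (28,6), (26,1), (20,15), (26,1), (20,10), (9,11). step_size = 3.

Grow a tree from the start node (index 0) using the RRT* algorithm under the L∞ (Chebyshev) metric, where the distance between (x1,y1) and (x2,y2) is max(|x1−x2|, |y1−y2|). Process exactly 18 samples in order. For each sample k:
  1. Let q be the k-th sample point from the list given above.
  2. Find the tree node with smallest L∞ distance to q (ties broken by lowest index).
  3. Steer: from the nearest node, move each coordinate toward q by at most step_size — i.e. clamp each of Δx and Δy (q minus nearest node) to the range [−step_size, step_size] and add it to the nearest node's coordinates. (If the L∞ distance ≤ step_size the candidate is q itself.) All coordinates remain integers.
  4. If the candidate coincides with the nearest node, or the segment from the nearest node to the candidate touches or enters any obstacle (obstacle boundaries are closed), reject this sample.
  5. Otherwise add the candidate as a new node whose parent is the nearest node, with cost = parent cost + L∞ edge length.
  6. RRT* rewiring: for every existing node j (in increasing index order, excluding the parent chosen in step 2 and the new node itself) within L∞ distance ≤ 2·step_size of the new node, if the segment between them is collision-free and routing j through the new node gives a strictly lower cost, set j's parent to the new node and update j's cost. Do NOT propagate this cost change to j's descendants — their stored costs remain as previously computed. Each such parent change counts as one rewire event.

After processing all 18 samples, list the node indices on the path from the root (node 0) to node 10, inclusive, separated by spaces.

Path: 0 1 3 4 5 6 9 10

1. q=(24,14) nearest=0 d=23 new=(4,5) → add node 1 parent=0 cost=3
2. q=(18,2) nearest=1 d=14 new=(7,2) → add node 2 parent=1 cost=6
3. q=(9,13) nearest=1 d=8 new=(7,8) → add node 3 parent=1 cost=6
4. q=(20,7) nearest=2 d=13 new=(10,5) → blocked by [8,11]×[3,6], reject
5. q=(19,7) nearest=2 d=12 new=(10,5) → blocked by [8,11]×[3,6], reject
6. q=(19,15) nearest=3 d=12 new=(10,11) → add node 4 parent=3 cost=9
7. q=(22,6) nearest=4 d=12 new=(13,8) → add node 5 parent=4 cost=12
8. q=(25,15) nearest=5 d=12 new=(16,11) → add node 6 parent=5 cost=15
9. q=(5,13) nearest=3 d=5 new=(5,11) → add node 7 parent=3 cost=9
10. q=(8,14) nearest=4 d=3 new=(8,14) → add node 8 parent=4 cost=12
11. q=(12,15) nearest=4 d=4 new=(12,14) → blocked by [12,19]×[12,15], reject
12. q=(24,1) nearest=6 d=10 new=(19,8) → add node 9 parent=6 cost=18
13. q=(28,6) nearest=9 d=9 new=(22,6) → add node 10 parent=9 cost=21
14. q=(26,1) nearest=10 d=5 new=(25,3) → add node 11 parent=10 cost=24
15. q=(20,15) nearest=6 d=4 new=(19,14) → blocked by [12,19]×[12,15], reject
16. q=(26,1) nearest=11 d=2 new=(26,1) → add node 12 parent=11 cost=26
17. q=(20,10) nearest=9 d=2 new=(20,10) → add node 13 parent=9 cost=20
18. q=(9,11) nearest=4 d=1 new=(9,11) → add node 14 parent=4 cost=10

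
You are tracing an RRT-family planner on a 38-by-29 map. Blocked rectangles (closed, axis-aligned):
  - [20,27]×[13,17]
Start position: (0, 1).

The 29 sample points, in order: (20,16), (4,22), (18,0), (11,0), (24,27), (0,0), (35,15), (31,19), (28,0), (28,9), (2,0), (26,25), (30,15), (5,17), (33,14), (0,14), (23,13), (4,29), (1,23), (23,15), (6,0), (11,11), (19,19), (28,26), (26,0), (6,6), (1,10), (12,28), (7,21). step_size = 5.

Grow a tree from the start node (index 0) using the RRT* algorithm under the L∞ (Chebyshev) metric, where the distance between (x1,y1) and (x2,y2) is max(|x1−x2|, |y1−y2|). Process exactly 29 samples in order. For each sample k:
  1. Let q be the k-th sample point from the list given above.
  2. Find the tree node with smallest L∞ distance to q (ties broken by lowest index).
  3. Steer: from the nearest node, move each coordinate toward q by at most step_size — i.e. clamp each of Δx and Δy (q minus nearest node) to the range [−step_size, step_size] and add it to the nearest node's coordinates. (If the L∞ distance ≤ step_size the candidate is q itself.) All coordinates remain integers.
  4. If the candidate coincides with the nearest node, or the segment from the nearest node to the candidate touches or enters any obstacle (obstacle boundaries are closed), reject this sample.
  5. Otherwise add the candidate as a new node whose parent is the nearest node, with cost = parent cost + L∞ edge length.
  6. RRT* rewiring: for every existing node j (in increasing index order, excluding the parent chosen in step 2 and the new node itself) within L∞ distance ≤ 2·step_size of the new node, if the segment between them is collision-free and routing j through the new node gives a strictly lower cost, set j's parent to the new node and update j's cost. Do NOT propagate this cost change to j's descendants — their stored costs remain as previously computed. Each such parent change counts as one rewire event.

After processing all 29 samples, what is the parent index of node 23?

1. q=(20,16) nearest=0 d=20 new=(5,6) → add node 1 parent=0 cost=5
2. q=(4,22) nearest=1 d=16 new=(4,11) → add node 2 parent=1 cost=10
3. q=(18,0) nearest=1 d=13 new=(10,1) → add node 3 parent=1 cost=10
4. q=(11,0) nearest=3 d=1 new=(11,0) → add node 4 parent=3 cost=11
5. q=(24,27) nearest=2 d=20 new=(9,16) → add node 5 parent=2 cost=15
6. q=(0,0) nearest=0 d=1 new=(0,0) → add node 6 parent=0 cost=1
7. q=(35,15) nearest=4 d=24 new=(16,5) → add node 7 parent=4 cost=16
8. q=(31,19) nearest=7 d=15 new=(21,10) → add node 8 parent=7 cost=21
9. q=(28,0) nearest=8 d=10 new=(26,5) → add node 9 parent=8 cost=26
10. q=(28,9) nearest=9 d=4 new=(28,9) → add node 10 parent=9 cost=30
11. q=(2,0) nearest=0 d=2 new=(2,0) → add node 11 parent=0 cost=2
12. q=(26,25) nearest=8 d=15 new=(26,15) → blocked by [20,27]×[13,17], reject
13. q=(30,15) nearest=10 d=6 new=(30,14) → add node 12 parent=10 cost=35
14. q=(5,17) nearest=5 d=4 new=(5,17) → add node 13 parent=5 cost=19
15. q=(33,14) nearest=12 d=3 new=(33,14) → add node 14 parent=12 cost=38
16. q=(0,14) nearest=2 d=4 new=(0,14) → add node 15 parent=2 cost=14
17. q=(23,13) nearest=8 d=3 new=(23,13) → blocked by [20,27]×[13,17], reject
18. q=(4,29) nearest=13 d=12 new=(4,22) → add node 16 parent=13 cost=24
19. q=(1,23) nearest=16 d=3 new=(1,23) → add node 17 parent=16 cost=27
20. q=(23,15) nearest=8 d=5 new=(23,15) → blocked by [20,27]×[13,17], reject
21. q=(6,0) nearest=3 d=4 new=(6,0) → add node 18 parent=3 cost=14
22. q=(11,11) nearest=5 d=5 new=(11,11) → add node 19 parent=5 cost=20
23. q=(19,19) nearest=19 d=8 new=(16,16) → add node 20 parent=19 cost=25
24. q=(28,26) nearest=12 d=12 new=(28,19) → add node 21 parent=12 cost=40
25. q=(26,0) nearest=9 d=5 new=(26,0) → add node 22 parent=9 cost=31
26. q=(6,6) nearest=1 d=1 new=(6,6) → add node 23 parent=1 cost=6; rewire 18→23 (12<14); rewire 19→23 (11<20); rewire 20→23 (16<25)
27. q=(1,10) nearest=2 d=3 new=(1,10) → add node 24 parent=2 cost=13
28. q=(12,28) nearest=16 d=8 new=(9,27) → add node 25 parent=16 cost=29
29. q=(7,21) nearest=16 d=3 new=(7,21) → add node 26 parent=16 cost=27

Parent of node 23: 1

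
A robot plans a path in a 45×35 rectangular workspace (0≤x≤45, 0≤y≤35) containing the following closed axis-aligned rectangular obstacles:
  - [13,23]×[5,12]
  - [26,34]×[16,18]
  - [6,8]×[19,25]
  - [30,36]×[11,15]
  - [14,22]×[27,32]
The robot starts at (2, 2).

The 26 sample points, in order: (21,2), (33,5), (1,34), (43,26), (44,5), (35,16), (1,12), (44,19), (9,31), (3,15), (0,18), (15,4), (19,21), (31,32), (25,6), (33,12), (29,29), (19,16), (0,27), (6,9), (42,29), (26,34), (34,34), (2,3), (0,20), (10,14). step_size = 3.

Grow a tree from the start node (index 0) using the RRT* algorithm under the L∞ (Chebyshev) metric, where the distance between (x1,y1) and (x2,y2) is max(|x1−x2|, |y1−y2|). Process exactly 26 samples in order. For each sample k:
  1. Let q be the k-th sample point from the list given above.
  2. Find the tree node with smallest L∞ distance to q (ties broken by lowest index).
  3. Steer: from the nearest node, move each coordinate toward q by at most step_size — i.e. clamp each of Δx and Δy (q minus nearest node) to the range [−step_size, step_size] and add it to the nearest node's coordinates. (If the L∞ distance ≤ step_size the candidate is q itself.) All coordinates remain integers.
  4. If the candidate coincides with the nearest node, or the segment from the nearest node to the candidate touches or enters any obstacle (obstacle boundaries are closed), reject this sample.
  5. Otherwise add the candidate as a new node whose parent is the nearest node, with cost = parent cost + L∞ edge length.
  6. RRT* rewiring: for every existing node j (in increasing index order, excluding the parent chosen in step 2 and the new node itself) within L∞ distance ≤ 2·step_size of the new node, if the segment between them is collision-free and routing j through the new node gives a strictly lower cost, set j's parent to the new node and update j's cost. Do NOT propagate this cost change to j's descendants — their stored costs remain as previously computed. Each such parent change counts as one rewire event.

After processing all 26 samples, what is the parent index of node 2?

1. q=(21,2) nearest=0 d=19 new=(5,2) → add node 1 parent=0 cost=3
2. q=(33,5) nearest=1 d=28 new=(8,5) → add node 2 parent=1 cost=6
3. q=(1,34) nearest=2 d=29 new=(5,8) → add node 3 parent=2 cost=9
4. q=(43,26) nearest=2 d=35 new=(11,8) → add node 4 parent=2 cost=9
5. q=(44,5) nearest=4 d=33 new=(14,5) → blocked by [13,23]×[5,12], reject
6. q=(35,16) nearest=4 d=24 new=(14,11) → blocked by [13,23]×[5,12], reject
7. q=(1,12) nearest=3 d=4 new=(2,11) → add node 5 parent=3 cost=12
8. q=(44,19) nearest=4 d=33 new=(14,11) → blocked by [13,23]×[5,12], reject
9. q=(9,31) nearest=5 d=20 new=(5,14) → add node 6 parent=5 cost=15
10. q=(3,15) nearest=6 d=2 new=(3,15) → add node 7 parent=6 cost=17
11. q=(0,18) nearest=7 d=3 new=(0,18) → add node 8 parent=7 cost=20
12. q=(15,4) nearest=4 d=4 new=(14,5) → blocked by [13,23]×[5,12], reject
13. q=(19,21) nearest=4 d=13 new=(14,11) → blocked by [13,23]×[5,12], reject
14. q=(31,32) nearest=4 d=24 new=(14,11) → blocked by [13,23]×[5,12], reject
15. q=(25,6) nearest=4 d=14 new=(14,6) → blocked by [13,23]×[5,12], reject
16. q=(33,12) nearest=4 d=22 new=(14,11) → blocked by [13,23]×[5,12], reject
17. q=(29,29) nearest=4 d=21 new=(14,11) → blocked by [13,23]×[5,12], reject
18. q=(19,16) nearest=4 d=8 new=(14,11) → blocked by [13,23]×[5,12], reject
19. q=(0,27) nearest=8 d=9 new=(0,21) → add node 9 parent=8 cost=23
20. q=(6,9) nearest=3 d=1 new=(6,9) → add node 10 parent=3 cost=10; rewire 7→10 (16<17)
21. q=(42,29) nearest=4 d=31 new=(14,11) → blocked by [13,23]×[5,12], reject
22. q=(26,34) nearest=6 d=21 new=(8,17) → add node 11 parent=6 cost=18
23. q=(34,34) nearest=4 d=26 new=(14,11) → blocked by [13,23]×[5,12], reject
24. q=(2,3) nearest=0 d=1 new=(2,3) → add node 12 parent=0 cost=1; rewire 3→12 (6<9); rewire 10→12 (7<10)
25. q=(0,20) nearest=9 d=1 new=(0,20) → add node 13 parent=9 cost=24
26. q=(10,14) nearest=11 d=3 new=(10,14) → add node 14 parent=11 cost=21

Parent of node 2: 1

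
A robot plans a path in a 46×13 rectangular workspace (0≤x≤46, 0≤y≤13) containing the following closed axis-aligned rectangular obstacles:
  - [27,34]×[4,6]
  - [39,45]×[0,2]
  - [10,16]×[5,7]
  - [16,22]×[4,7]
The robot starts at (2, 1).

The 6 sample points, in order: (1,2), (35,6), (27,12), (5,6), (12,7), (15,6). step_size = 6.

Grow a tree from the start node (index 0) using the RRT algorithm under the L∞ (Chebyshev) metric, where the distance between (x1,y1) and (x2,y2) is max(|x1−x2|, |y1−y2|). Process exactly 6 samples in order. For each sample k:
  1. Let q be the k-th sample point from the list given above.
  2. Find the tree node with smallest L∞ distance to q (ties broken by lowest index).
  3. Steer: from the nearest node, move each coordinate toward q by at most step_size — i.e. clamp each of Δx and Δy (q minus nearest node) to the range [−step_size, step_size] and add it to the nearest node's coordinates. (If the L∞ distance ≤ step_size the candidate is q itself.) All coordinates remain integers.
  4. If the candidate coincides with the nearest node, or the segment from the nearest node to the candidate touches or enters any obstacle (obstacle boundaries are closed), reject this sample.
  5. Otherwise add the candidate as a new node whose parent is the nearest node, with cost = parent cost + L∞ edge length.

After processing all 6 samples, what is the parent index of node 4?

1. q=(1,2) nearest=0 d=1 new=(1,2) → add node 1 parent=0 cost=1
2. q=(35,6) nearest=0 d=33 new=(8,6) → add node 2 parent=0 cost=6
3. q=(27,12) nearest=2 d=19 new=(14,12) → add node 3 parent=2 cost=12
4. q=(5,6) nearest=2 d=3 new=(5,6) → add node 4 parent=2 cost=9
5. q=(12,7) nearest=2 d=4 new=(12,7) → blocked by [10,16]×[5,7], reject
6. q=(15,6) nearest=3 d=6 new=(15,6) → blocked by [10,16]×[5,7], reject

Parent of node 4: 2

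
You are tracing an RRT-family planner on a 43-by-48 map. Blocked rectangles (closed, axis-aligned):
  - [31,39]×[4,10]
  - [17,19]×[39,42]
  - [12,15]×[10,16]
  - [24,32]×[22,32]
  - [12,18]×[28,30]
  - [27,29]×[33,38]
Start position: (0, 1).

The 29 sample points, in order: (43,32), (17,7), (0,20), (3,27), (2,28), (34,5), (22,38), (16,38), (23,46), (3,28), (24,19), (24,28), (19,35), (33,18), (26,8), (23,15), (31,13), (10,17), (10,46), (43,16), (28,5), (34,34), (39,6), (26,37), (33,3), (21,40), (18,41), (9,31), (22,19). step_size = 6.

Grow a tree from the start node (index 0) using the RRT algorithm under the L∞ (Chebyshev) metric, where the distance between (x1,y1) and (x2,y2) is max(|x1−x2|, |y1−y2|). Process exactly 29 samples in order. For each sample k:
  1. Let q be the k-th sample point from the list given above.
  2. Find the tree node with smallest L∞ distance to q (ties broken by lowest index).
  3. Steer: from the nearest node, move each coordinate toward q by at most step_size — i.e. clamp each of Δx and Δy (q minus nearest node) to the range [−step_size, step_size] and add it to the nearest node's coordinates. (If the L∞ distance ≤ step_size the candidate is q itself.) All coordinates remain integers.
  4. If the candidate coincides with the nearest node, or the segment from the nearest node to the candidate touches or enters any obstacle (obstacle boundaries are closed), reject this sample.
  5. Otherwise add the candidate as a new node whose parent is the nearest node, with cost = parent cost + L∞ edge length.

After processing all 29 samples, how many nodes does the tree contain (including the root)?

1. q=(43,32) nearest=0 d=43 new=(6,7) → add node 1 parent=0 cost=6
2. q=(17,7) nearest=1 d=11 new=(12,7) → add node 2 parent=1 cost=12
3. q=(0,20) nearest=1 d=13 new=(0,13) → add node 3 parent=1 cost=12
4. q=(3,27) nearest=3 d=14 new=(3,19) → add node 4 parent=3 cost=18
5. q=(2,28) nearest=4 d=9 new=(2,25) → add node 5 parent=4 cost=24
6. q=(34,5) nearest=2 d=22 new=(18,5) → add node 6 parent=2 cost=18
7. q=(22,38) nearest=4 d=19 new=(9,25) → add node 7 parent=4 cost=24
8. q=(16,38) nearest=7 d=13 new=(15,31) → blocked by [12,18]×[28,30], reject
9. q=(23,46) nearest=5 d=21 new=(8,31) → add node 8 parent=5 cost=30
10. q=(3,28) nearest=5 d=3 new=(3,28) → add node 9 parent=5 cost=27
11. q=(24,19) nearest=2 d=12 new=(18,13) → blocked by [12,15]×[10,16], reject
12. q=(24,28) nearest=7 d=15 new=(15,28) → blocked by [12,18]×[28,30], reject
13. q=(19,35) nearest=7 d=10 new=(15,31) → blocked by [12,18]×[28,30], reject
14. q=(33,18) nearest=6 d=15 new=(24,11) → add node 10 parent=6 cost=24
15. q=(26,8) nearest=10 d=3 new=(26,8) → add node 11 parent=10 cost=27
16. q=(23,15) nearest=10 d=4 new=(23,15) → add node 12 parent=10 cost=28
17. q=(31,13) nearest=11 d=5 new=(31,13) → add node 13 parent=11 cost=32
18. q=(10,17) nearest=4 d=7 new=(9,17) → add node 14 parent=4 cost=24
19. q=(10,46) nearest=8 d=15 new=(10,37) → add node 15 parent=8 cost=36
20. q=(43,16) nearest=13 d=12 new=(37,16) → add node 16 parent=13 cost=38
21. q=(28,5) nearest=11 d=3 new=(28,5) → add node 17 parent=11 cost=30
22. q=(34,34) nearest=16 d=18 new=(34,22) → add node 18 parent=16 cost=44
23. q=(39,6) nearest=13 d=8 new=(37,7) → blocked by [31,39]×[4,10], reject
24. q=(26,37) nearest=18 d=15 new=(28,28) → blocked by [24,32]×[22,32], reject
25. q=(33,3) nearest=17 d=5 new=(33,3) → add node 19 parent=17 cost=35
26. q=(21,40) nearest=15 d=11 new=(16,40) → add node 20 parent=15 cost=42
27. q=(18,41) nearest=20 d=2 new=(18,41) → blocked by [17,19]×[39,42], reject
28. q=(9,31) nearest=8 d=1 new=(9,31) → add node 21 parent=8 cost=31
29. q=(22,19) nearest=12 d=4 new=(22,19) → add node 22 parent=12 cost=32

Node count: 23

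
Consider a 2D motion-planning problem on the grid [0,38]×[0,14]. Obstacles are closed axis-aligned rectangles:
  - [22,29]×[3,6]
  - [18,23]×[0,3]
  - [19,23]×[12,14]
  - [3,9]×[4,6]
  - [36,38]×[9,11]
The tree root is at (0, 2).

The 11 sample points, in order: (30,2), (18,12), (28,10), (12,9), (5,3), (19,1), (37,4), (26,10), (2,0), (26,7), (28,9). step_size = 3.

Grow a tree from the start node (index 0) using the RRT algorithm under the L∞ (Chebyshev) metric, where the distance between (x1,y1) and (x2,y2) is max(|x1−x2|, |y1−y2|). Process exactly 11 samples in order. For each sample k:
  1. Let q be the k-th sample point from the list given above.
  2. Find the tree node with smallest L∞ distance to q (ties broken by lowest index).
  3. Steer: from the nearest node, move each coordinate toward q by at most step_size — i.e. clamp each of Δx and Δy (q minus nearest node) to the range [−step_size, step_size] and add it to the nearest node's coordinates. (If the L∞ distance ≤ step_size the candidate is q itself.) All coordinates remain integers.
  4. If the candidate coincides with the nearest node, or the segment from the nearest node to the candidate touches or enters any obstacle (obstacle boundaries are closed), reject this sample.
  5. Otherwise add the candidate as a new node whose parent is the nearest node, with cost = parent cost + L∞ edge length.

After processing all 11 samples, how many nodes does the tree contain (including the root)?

Node count: 9

1. q=(30,2) nearest=0 d=30 new=(3,2) → add node 1 parent=0 cost=3
2. q=(18,12) nearest=1 d=15 new=(6,5) → blocked by [3,9]×[4,6], reject
3. q=(28,10) nearest=1 d=25 new=(6,5) → blocked by [3,9]×[4,6], reject
4. q=(12,9) nearest=1 d=9 new=(6,5) → blocked by [3,9]×[4,6], reject
5. q=(5,3) nearest=1 d=2 new=(5,3) → add node 2 parent=1 cost=5
6. q=(19,1) nearest=2 d=14 new=(8,1) → add node 3 parent=2 cost=8
7. q=(37,4) nearest=3 d=29 new=(11,4) → add node 4 parent=3 cost=11
8. q=(26,10) nearest=4 d=15 new=(14,7) → add node 5 parent=4 cost=14
9. q=(2,0) nearest=0 d=2 new=(2,0) → add node 6 parent=0 cost=2
10. q=(26,7) nearest=5 d=12 new=(17,7) → add node 7 parent=5 cost=17
11. q=(28,9) nearest=7 d=11 new=(20,9) → add node 8 parent=7 cost=20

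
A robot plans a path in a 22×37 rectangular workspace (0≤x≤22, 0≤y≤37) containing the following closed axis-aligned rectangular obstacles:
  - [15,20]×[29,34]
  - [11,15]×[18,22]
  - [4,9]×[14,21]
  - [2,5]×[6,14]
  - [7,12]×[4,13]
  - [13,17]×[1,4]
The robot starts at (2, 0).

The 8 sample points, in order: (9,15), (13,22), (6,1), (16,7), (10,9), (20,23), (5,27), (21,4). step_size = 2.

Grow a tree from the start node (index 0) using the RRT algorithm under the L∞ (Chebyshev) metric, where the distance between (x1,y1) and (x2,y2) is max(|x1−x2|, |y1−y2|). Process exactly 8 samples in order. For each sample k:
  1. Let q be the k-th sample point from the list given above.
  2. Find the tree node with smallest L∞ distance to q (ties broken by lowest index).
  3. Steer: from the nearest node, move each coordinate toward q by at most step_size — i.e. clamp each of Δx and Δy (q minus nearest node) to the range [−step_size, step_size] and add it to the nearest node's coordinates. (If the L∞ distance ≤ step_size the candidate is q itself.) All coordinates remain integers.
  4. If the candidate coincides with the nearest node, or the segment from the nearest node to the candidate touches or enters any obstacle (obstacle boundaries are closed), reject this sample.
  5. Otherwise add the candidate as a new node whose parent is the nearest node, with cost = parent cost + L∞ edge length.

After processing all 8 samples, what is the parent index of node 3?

1. q=(9,15) nearest=0 d=15 new=(4,2) → add node 1 parent=0 cost=2
2. q=(13,22) nearest=1 d=20 new=(6,4) → add node 2 parent=1 cost=4
3. q=(6,1) nearest=1 d=2 new=(6,1) → add node 3 parent=1 cost=4
4. q=(16,7) nearest=2 d=10 new=(8,6) → blocked by [7,12]×[4,13], reject
5. q=(10,9) nearest=2 d=5 new=(8,6) → blocked by [7,12]×[4,13], reject
6. q=(20,23) nearest=2 d=19 new=(8,6) → blocked by [7,12]×[4,13], reject
7. q=(5,27) nearest=2 d=23 new=(5,6) → blocked by [2,5]×[6,14], reject
8. q=(21,4) nearest=2 d=15 new=(8,4) → blocked by [7,12]×[4,13], reject

Parent of node 3: 1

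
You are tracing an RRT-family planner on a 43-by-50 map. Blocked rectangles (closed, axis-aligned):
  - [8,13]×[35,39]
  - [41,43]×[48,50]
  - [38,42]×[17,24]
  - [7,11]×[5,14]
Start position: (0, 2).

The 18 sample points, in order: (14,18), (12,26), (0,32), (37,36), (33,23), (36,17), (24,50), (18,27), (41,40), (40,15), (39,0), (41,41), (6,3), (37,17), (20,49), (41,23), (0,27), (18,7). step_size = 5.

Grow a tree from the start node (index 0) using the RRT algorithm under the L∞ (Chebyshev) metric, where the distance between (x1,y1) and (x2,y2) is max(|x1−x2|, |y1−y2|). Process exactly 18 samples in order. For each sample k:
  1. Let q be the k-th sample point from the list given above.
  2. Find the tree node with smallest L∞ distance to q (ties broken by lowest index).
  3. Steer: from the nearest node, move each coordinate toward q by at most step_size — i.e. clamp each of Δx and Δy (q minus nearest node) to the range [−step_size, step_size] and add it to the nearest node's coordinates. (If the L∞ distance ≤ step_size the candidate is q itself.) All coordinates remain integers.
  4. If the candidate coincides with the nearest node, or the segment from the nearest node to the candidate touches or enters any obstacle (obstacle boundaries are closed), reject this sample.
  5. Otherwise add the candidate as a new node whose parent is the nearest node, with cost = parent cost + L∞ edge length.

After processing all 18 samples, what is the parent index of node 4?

Parent of node 4: 3

1. q=(14,18) nearest=0 d=16 new=(5,7) → add node 1 parent=0 cost=5
2. q=(12,26) nearest=1 d=19 new=(10,12) → blocked by [7,11]×[5,14], reject
3. q=(0,32) nearest=1 d=25 new=(0,12) → add node 2 parent=1 cost=10
4. q=(37,36) nearest=1 d=32 new=(10,12) → blocked by [7,11]×[5,14], reject
5. q=(33,23) nearest=1 d=28 new=(10,12) → blocked by [7,11]×[5,14], reject
6. q=(36,17) nearest=1 d=31 new=(10,12) → blocked by [7,11]×[5,14], reject
7. q=(24,50) nearest=2 d=38 new=(5,17) → add node 3 parent=2 cost=15
8. q=(18,27) nearest=3 d=13 new=(10,22) → add node 4 parent=3 cost=20
9. q=(41,40) nearest=4 d=31 new=(15,27) → add node 5 parent=4 cost=25
10. q=(40,15) nearest=5 d=25 new=(20,22) → add node 6 parent=5 cost=30
11. q=(39,0) nearest=6 d=22 new=(25,17) → add node 7 parent=6 cost=35
12. q=(41,41) nearest=6 d=21 new=(25,27) → add node 8 parent=6 cost=35
13. q=(6,3) nearest=1 d=4 new=(6,3) → add node 9 parent=1 cost=9
14. q=(37,17) nearest=7 d=12 new=(30,17) → add node 10 parent=7 cost=40
15. q=(20,49) nearest=5 d=22 new=(20,32) → add node 11 parent=5 cost=30
16. q=(41,23) nearest=10 d=11 new=(35,22) → add node 12 parent=10 cost=45
17. q=(0,27) nearest=3 d=10 new=(0,22) → add node 13 parent=3 cost=20
18. q=(18,7) nearest=7 d=10 new=(20,12) → add node 14 parent=7 cost=40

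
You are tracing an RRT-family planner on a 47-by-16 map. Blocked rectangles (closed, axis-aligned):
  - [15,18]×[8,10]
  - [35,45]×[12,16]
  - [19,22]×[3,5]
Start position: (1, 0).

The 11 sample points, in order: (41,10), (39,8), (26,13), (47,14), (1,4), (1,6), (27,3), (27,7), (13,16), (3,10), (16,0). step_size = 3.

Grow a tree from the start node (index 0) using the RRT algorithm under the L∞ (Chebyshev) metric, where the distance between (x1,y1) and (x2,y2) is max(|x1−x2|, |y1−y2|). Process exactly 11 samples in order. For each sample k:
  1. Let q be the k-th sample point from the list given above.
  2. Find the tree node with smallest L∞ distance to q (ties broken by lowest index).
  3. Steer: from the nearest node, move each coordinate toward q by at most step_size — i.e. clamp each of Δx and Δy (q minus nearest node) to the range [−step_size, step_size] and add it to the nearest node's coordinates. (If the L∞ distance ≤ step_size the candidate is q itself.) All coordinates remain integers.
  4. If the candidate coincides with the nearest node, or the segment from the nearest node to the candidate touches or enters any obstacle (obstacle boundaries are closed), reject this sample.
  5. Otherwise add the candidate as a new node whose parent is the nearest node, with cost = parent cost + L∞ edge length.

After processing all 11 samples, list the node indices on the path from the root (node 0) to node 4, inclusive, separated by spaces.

1. q=(41,10) nearest=0 d=40 new=(4,3) → add node 1 parent=0 cost=3
2. q=(39,8) nearest=1 d=35 new=(7,6) → add node 2 parent=1 cost=6
3. q=(26,13) nearest=2 d=19 new=(10,9) → add node 3 parent=2 cost=9
4. q=(47,14) nearest=3 d=37 new=(13,12) → add node 4 parent=3 cost=12
5. q=(1,4) nearest=1 d=3 new=(1,4) → add node 5 parent=1 cost=6
6. q=(1,6) nearest=5 d=2 new=(1,6) → add node 6 parent=5 cost=8
7. q=(27,3) nearest=4 d=14 new=(16,9) → blocked by [15,18]×[8,10], reject
8. q=(27,7) nearest=4 d=14 new=(16,9) → blocked by [15,18]×[8,10], reject
9. q=(13,16) nearest=4 d=4 new=(13,15) → add node 7 parent=4 cost=15
10. q=(3,10) nearest=2 d=4 new=(4,9) → add node 8 parent=2 cost=9
11. q=(16,0) nearest=2 d=9 new=(10,3) → add node 9 parent=2 cost=9

Path: 0 1 2 3 4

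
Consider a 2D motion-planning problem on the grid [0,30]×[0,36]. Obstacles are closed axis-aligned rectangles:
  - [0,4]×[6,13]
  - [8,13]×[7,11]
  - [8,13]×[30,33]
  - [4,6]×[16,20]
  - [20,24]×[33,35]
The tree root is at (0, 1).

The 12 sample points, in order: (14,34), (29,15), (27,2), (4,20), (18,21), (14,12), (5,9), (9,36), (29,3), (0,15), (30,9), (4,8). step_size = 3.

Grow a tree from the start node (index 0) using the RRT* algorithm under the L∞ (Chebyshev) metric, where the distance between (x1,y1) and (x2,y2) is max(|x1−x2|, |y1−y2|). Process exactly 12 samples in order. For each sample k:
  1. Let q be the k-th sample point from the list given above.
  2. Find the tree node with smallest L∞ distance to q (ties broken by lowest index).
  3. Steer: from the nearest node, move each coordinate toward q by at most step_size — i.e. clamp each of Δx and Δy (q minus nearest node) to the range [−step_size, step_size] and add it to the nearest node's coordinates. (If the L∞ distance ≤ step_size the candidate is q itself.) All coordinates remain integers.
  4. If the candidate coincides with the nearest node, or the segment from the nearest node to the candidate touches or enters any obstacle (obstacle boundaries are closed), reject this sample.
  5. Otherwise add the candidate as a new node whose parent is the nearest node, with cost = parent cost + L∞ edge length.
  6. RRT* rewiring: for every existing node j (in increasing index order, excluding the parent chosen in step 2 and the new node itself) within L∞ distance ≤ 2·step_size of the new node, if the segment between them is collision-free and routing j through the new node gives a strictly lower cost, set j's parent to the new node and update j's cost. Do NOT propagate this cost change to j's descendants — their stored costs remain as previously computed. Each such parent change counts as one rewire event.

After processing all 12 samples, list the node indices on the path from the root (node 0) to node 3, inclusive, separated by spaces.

Path: 0 1 2 3

1. q=(14,34) nearest=0 d=33 new=(3,4) → add node 1 parent=0 cost=3
2. q=(29,15) nearest=1 d=26 new=(6,7) → add node 2 parent=1 cost=6
3. q=(27,2) nearest=2 d=21 new=(9,4) → add node 3 parent=2 cost=9
4. q=(4,20) nearest=2 d=13 new=(4,10) → blocked by [0,4]×[6,13], reject
5. q=(18,21) nearest=2 d=14 new=(9,10) → blocked by [8,13]×[7,11], reject
6. q=(14,12) nearest=2 d=8 new=(9,10) → blocked by [8,13]×[7,11], reject
7. q=(5,9) nearest=2 d=2 new=(5,9) → add node 4 parent=2 cost=8
8. q=(9,36) nearest=4 d=27 new=(8,12) → add node 5 parent=4 cost=11
9. q=(29,3) nearest=3 d=20 new=(12,3) → add node 6 parent=3 cost=12
10. q=(0,15) nearest=4 d=6 new=(2,12) → blocked by [0,4]×[6,13], reject
11. q=(30,9) nearest=6 d=18 new=(15,6) → add node 7 parent=6 cost=15
12. q=(4,8) nearest=4 d=1 new=(4,8) → blocked by [0,4]×[6,13], reject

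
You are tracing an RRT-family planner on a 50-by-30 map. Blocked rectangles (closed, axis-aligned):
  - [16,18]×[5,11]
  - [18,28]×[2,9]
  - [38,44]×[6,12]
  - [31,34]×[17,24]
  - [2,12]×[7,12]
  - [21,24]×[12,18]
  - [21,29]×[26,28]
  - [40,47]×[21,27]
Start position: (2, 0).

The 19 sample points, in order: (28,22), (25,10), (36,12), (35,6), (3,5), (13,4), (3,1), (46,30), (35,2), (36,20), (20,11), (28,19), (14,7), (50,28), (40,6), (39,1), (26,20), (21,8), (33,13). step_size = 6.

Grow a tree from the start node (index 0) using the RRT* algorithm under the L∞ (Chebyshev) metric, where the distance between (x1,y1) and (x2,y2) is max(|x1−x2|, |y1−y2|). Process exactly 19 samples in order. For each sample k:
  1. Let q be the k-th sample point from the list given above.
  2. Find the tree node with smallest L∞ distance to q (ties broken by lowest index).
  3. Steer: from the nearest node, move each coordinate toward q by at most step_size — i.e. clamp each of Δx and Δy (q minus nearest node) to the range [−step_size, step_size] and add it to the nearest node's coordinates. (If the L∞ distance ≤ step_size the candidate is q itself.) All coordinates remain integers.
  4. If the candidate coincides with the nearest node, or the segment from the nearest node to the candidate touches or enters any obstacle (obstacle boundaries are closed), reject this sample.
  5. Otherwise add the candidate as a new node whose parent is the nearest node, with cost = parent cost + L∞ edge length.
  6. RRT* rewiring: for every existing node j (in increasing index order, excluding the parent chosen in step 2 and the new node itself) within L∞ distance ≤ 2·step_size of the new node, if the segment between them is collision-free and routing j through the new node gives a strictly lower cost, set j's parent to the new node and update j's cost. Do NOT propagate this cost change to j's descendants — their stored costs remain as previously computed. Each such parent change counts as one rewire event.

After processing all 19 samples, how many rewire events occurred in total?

Rewire events: 1

1. q=(28,22) nearest=0 d=26 new=(8,6) → add node 1 parent=0 cost=6
2. q=(25,10) nearest=1 d=17 new=(14,10) → blocked by [2,12]×[7,12], reject
3. q=(36,12) nearest=1 d=28 new=(14,12) → blocked by [2,12]×[7,12], reject
4. q=(35,6) nearest=1 d=27 new=(14,6) → add node 2 parent=1 cost=12
5. q=(3,5) nearest=0 d=5 new=(3,5) → add node 3 parent=0 cost=5
6. q=(13,4) nearest=2 d=2 new=(13,4) → add node 4 parent=2 cost=14
7. q=(3,1) nearest=0 d=1 new=(3,1) → add node 5 parent=0 cost=1; rewire 4→5 (11<14)
8. q=(46,30) nearest=2 d=32 new=(20,12) → blocked by [16,18]×[5,11], reject
9. q=(35,2) nearest=2 d=21 new=(20,2) → blocked by [18,28]×[2,9], reject
10. q=(36,20) nearest=2 d=22 new=(20,12) → blocked by [16,18]×[5,11], reject
11. q=(20,11) nearest=2 d=6 new=(20,11) → blocked by [16,18]×[5,11], reject
12. q=(28,19) nearest=2 d=14 new=(20,12) → blocked by [16,18]×[5,11], reject
13. q=(14,7) nearest=2 d=1 new=(14,7) → add node 6 parent=2 cost=13
14. q=(50,28) nearest=2 d=36 new=(20,12) → blocked by [16,18]×[5,11], reject
15. q=(40,6) nearest=2 d=26 new=(20,6) → blocked by [16,18]×[5,11], reject
16. q=(39,1) nearest=2 d=25 new=(20,1) → blocked by [18,28]×[2,9], reject
17. q=(26,20) nearest=6 d=13 new=(20,13) → blocked by [16,18]×[5,11], reject
18. q=(21,8) nearest=2 d=7 new=(20,8) → blocked by [16,18]×[5,11], reject
19. q=(33,13) nearest=2 d=19 new=(20,12) → blocked by [16,18]×[5,11], reject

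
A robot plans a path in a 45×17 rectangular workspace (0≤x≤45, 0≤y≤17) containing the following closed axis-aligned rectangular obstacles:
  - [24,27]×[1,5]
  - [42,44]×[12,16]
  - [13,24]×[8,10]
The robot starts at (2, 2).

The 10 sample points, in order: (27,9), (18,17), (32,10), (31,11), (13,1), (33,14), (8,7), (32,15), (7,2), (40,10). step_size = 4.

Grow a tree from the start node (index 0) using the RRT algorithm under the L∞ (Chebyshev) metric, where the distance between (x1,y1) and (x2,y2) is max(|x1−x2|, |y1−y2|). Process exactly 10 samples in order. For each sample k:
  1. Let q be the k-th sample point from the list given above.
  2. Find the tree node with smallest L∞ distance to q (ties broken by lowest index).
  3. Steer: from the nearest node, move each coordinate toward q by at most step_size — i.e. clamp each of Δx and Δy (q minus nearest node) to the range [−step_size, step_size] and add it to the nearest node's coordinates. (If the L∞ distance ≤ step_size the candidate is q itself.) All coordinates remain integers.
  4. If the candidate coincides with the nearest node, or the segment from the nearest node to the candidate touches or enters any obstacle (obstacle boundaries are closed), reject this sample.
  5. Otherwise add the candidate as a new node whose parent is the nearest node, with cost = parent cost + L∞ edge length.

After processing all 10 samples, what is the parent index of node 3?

1. q=(27,9) nearest=0 d=25 new=(6,6) → add node 1 parent=0 cost=4
2. q=(18,17) nearest=1 d=12 new=(10,10) → add node 2 parent=1 cost=8
3. q=(32,10) nearest=2 d=22 new=(14,10) → blocked by [13,24]×[8,10], reject
4. q=(31,11) nearest=2 d=21 new=(14,11) → add node 3 parent=2 cost=12
5. q=(13,1) nearest=1 d=7 new=(10,2) → add node 4 parent=1 cost=8
6. q=(33,14) nearest=3 d=19 new=(18,14) → add node 5 parent=3 cost=16
7. q=(8,7) nearest=1 d=2 new=(8,7) → add node 6 parent=1 cost=6
8. q=(32,15) nearest=5 d=14 new=(22,15) → add node 7 parent=5 cost=20
9. q=(7,2) nearest=4 d=3 new=(7,2) → add node 8 parent=4 cost=11
10. q=(40,10) nearest=7 d=18 new=(26,11) → add node 9 parent=7 cost=24

Parent of node 3: 2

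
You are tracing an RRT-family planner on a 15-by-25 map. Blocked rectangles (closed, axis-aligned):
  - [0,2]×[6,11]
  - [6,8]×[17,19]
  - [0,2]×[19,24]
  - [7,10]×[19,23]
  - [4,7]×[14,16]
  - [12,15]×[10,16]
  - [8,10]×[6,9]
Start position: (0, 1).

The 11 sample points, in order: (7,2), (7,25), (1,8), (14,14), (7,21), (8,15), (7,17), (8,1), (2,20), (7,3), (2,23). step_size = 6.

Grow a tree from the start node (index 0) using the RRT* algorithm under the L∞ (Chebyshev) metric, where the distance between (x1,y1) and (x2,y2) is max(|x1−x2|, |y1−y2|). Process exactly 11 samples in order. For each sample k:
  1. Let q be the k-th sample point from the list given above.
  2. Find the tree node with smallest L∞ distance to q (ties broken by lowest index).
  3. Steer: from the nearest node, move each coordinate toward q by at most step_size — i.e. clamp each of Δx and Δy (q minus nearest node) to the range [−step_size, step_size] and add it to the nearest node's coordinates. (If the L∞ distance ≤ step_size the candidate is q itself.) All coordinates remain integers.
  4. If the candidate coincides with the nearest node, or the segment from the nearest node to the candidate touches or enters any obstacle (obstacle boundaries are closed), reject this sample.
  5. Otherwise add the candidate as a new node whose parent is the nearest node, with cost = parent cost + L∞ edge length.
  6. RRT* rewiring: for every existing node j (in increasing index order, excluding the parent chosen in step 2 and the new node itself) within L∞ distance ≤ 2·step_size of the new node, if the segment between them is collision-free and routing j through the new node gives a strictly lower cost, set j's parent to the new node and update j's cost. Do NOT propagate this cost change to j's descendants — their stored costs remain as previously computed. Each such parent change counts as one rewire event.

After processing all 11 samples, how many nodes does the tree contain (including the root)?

Node count: 6

1. q=(7,2) nearest=0 d=7 new=(6,2) → add node 1 parent=0 cost=6
2. q=(7,25) nearest=1 d=23 new=(7,8) → add node 2 parent=1 cost=12
3. q=(1,8) nearest=1 d=6 new=(1,8) → blocked by [0,2]×[6,11], reject
4. q=(14,14) nearest=2 d=7 new=(13,14) → blocked by [12,15]×[10,16], reject
5. q=(7,21) nearest=2 d=13 new=(7,14) → blocked by [4,7]×[14,16], reject
6. q=(8,15) nearest=2 d=7 new=(8,14) → add node 3 parent=2 cost=18
7. q=(7,17) nearest=3 d=3 new=(7,17) → blocked by [6,8]×[17,19], reject
8. q=(8,1) nearest=1 d=2 new=(8,1) → add node 4 parent=1 cost=8
9. q=(2,20) nearest=3 d=6 new=(2,20) → blocked by [0,2]×[19,24], reject
10. q=(7,3) nearest=1 d=1 new=(7,3) → add node 5 parent=1 cost=7
11. q=(2,23) nearest=3 d=9 new=(2,20) → blocked by [0,2]×[19,24], reject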